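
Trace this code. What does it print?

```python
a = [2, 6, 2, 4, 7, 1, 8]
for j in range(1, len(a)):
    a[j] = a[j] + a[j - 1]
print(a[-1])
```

j=1: a[1] = 6+2 = 8 → [2, 8, 2, 4, 7, 1, 8]
j=2: a[2] = 2+8 = 10 → [2, 8, 10, 4, 7, 1, 8]
j=3: a[3] = 4+10 = 14 → [2, 8, 10, 14, 7, 1, 8]
j=4: a[4] = 7+14 = 21 → [2, 8, 10, 14, 21, 1, 8]
j=5: a[5] = 1+21 = 22 → [2, 8, 10, 14, 21, 22, 8]
j=6: a[6] = 8+22 = 30 → [2, 8, 10, 14, 21, 22, 30]

30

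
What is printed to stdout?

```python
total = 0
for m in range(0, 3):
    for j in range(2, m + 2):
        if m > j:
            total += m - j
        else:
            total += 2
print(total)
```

m=1,j=2: not 1>2, total = 0+2 = 2
m=2,j=2: not 2>2, total = 2+2 = 4
m=2,j=3: not 2>3, total = 4+2 = 6

6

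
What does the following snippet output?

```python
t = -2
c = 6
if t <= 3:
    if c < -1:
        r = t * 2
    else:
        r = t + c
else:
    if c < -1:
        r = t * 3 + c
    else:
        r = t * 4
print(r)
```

t=-2, c=6
t <= 3 is True; c < -1 is False
→ r = t + c = 4

4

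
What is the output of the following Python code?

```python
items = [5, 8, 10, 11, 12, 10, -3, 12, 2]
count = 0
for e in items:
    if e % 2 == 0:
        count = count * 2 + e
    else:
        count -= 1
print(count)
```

e=5: not even, count = 0-1 = -1
e=8: even, count = (-1)*2+8 = 6
e=10: even, count = 6*2+10 = 22
e=11: not even, count = 22-1 = 21
e=12: even, count = 21*2+12 = 54
e=10: even, count = 54*2+10 = 118
e=-3: not even, count = 118-1 = 117
e=12: even, count = 117*2+12 = 246
e=2: even, count = 246*2+2 = 494

494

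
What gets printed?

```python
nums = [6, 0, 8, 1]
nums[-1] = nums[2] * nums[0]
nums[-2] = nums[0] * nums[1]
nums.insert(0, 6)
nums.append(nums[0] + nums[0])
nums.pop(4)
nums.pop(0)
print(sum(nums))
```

18

nums[-1] = nums[2]*nums[0] = 8*6 = 48 → [6, 0, 8, 48]
nums[-2] = nums[0]*nums[1] = 6*0 = 0 → [6, 0, 0, 48]
insert 6 at 0 → [6, 6, 0, 0, 48]
append nums[0]+nums[0] = 6+6 = 12 → [6, 6, 0, 0, 48, 12]
pop(4) removes 48 → [6, 6, 0, 0, 12]
pop(0) removes 6 → [6, 0, 0, 12]
sum = 18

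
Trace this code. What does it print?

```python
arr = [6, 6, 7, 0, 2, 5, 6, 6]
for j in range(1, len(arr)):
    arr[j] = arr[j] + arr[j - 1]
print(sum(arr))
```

j=1: arr[1] = 6+6 = 12 → [6, 12, 7, 0, 2, 5, 6, 6]
j=2: arr[2] = 7+12 = 19 → [6, 12, 19, 0, 2, 5, 6, 6]
j=3: arr[3] = 0+19 = 19 → [6, 12, 19, 19, 2, 5, 6, 6]
j=4: arr[4] = 2+19 = 21 → [6, 12, 19, 19, 21, 5, 6, 6]
j=5: arr[5] = 5+21 = 26 → [6, 12, 19, 19, 21, 26, 6, 6]
j=6: arr[6] = 6+26 = 32 → [6, 12, 19, 19, 21, 26, 32, 6]
j=7: arr[7] = 6+32 = 38 → [6, 12, 19, 19, 21, 26, 32, 38]
sum = 173

173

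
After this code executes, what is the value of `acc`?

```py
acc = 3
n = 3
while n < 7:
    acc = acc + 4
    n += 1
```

n=3: acc = 3+4 = 7
n=4: acc = 7+4 = 11
n=5: acc = 11+4 = 15
n=6: acc = 15+4 = 19

19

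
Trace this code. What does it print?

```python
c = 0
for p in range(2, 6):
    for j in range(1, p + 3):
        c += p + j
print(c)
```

156

p=2,j=1: c = 0+3 = 3
p=2,j=2: c = 3+4 = 7
p=2,j=3: c = 7+5 = 12
p=2,j=4: c = 12+6 = 18
p=3,j=1: c = 18+4 = 22
p=3,j=2: c = 22+5 = 27
p=3,j=3: c = 27+6 = 33
p=3,j=4: c = 33+7 = 40
p=3,j=5: c = 40+8 = 48
p=4,j=1: c = 48+5 = 53
p=4,j=2: c = 53+6 = 59
p=4,j=3: c = 59+7 = 66
p=4,j=4: c = 66+8 = 74
p=4,j=5: c = 74+9 = 83
p=4,j=6: c = 83+10 = 93
p=5,j=1: c = 93+6 = 99
p=5,j=2: c = 99+7 = 106
p=5,j=3: c = 106+8 = 114
p=5,j=4: c = 114+9 = 123
p=5,j=5: c = 123+10 = 133
p=5,j=6: c = 133+11 = 144
p=5,j=7: c = 144+12 = 156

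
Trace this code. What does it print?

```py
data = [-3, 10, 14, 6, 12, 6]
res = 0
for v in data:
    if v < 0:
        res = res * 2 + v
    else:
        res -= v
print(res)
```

-51

v=-3: <0, res = 0*2+(-3) = -3
v=10: not <0, res = (-3)-10 = -13
v=14: not <0, res = (-13)-14 = -27
v=6: not <0, res = (-27)-6 = -33
v=12: not <0, res = (-33)-12 = -45
v=6: not <0, res = (-45)-6 = -51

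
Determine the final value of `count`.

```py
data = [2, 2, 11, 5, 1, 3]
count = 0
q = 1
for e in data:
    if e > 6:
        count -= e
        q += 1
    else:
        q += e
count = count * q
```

e=2: not >6; q=3
e=2: not >6; q=5
e=11: >6, count = 0-11 = -11; q=6
e=5: not >6; q=11
e=1: not >6; q=12
e=3: not >6; q=15
count*q = (-11)*15 = -165

-165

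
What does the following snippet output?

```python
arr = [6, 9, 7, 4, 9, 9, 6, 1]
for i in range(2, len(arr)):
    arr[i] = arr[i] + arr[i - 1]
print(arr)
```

[6, 9, 16, 20, 29, 38, 44, 45]

i=2: arr[2] = 7+9 = 16 → [6, 9, 16, 4, 9, 9, 6, 1]
i=3: arr[3] = 4+16 = 20 → [6, 9, 16, 20, 9, 9, 6, 1]
i=4: arr[4] = 9+20 = 29 → [6, 9, 16, 20, 29, 9, 6, 1]
i=5: arr[5] = 9+29 = 38 → [6, 9, 16, 20, 29, 38, 6, 1]
i=6: arr[6] = 6+38 = 44 → [6, 9, 16, 20, 29, 38, 44, 1]
i=7: arr[7] = 1+44 = 45 → [6, 9, 16, 20, 29, 38, 44, 45]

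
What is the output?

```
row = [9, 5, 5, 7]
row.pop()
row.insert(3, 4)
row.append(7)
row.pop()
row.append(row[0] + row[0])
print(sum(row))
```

41

pop() removes 7 → [9, 5, 5]
insert 4 at 3 → [9, 5, 5, 4]
append 7 → [9, 5, 5, 4, 7]
pop() removes 7 → [9, 5, 5, 4]
append row[0]+row[0] = 9+9 = 18 → [9, 5, 5, 4, 18]
sum = 41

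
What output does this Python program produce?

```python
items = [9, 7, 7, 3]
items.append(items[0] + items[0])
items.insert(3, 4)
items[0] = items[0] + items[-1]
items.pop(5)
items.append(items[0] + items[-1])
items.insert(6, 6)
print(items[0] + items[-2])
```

57

append items[0]+items[0] = 9+9 = 18 → [9, 7, 7, 3, 18]
insert 4 at 3 → [9, 7, 7, 4, 3, 18]
items[0] = items[0]+items[-1] = 9+18 = 27 → [27, 7, 7, 4, 3, 18]
pop(5) removes 18 → [27, 7, 7, 4, 3]
append items[0]+items[-1] = 27+3 = 30 → [27, 7, 7, 4, 3, 30]
insert 6 at 6 → [27, 7, 7, 4, 3, 30, 6]
items[0]+items[-2] = 27+30 = 57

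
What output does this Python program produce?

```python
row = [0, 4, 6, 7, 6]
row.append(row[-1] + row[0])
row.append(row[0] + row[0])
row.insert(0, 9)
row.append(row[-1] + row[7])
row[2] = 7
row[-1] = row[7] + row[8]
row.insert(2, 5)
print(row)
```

[9, 0, 5, 7, 6, 7, 6, 6, 0, 0]

append row[-1]+row[0] = 6+0 = 6 → [0, 4, 6, 7, 6, 6]
append row[0]+row[0] = 0+0 = 0 → [0, 4, 6, 7, 6, 6, 0]
insert 9 at 0 → [9, 0, 4, 6, 7, 6, 6, 0]
append row[-1]+row[7] = 0+0 = 0 → [9, 0, 4, 6, 7, 6, 6, 0, 0]
row[2] = 7 → [9, 0, 7, 6, 7, 6, 6, 0, 0]
row[-1] = row[7]+row[8] = 0+0 = 0 → [9, 0, 7, 6, 7, 6, 6, 0, 0]
insert 5 at 2 → [9, 0, 5, 7, 6, 7, 6, 6, 0, 0]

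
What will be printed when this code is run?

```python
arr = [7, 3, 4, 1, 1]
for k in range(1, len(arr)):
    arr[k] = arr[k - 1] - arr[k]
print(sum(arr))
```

k=1: arr[1] = 7-3 = 4 → [7, 4, 4, 1, 1]
k=2: arr[2] = 4-4 = 0 → [7, 4, 0, 1, 1]
k=3: arr[3] = 0-1 = -1 → [7, 4, 0, -1, 1]
k=4: arr[4] = (-1)-1 = -2 → [7, 4, 0, -1, -2]
sum = 8

8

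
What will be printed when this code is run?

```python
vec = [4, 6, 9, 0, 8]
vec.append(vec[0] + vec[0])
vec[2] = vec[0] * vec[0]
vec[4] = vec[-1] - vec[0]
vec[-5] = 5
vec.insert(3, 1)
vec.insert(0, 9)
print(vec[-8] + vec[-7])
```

append vec[0]+vec[0] = 4+4 = 8 → [4, 6, 9, 0, 8, 8]
vec[2] = vec[0]*vec[0] = 4*4 = 16 → [4, 6, 16, 0, 8, 8]
vec[4] = vec[-1]-vec[0] = 8-4 = 4 → [4, 6, 16, 0, 4, 8]
vec[-5] = 5 → [4, 5, 16, 0, 4, 8]
insert 1 at 3 → [4, 5, 16, 1, 0, 4, 8]
insert 9 at 0 → [9, 4, 5, 16, 1, 0, 4, 8]
vec[-8]+vec[-7] = 9+4 = 13

13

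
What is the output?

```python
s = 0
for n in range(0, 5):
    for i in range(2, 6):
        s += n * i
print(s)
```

n=0,i=2: s = 0+0 = 0
n=0,i=3: s = 0+0 = 0
n=0,i=4: s = 0+0 = 0
n=0,i=5: s = 0+0 = 0
n=1,i=2: s = 0+2 = 2
n=1,i=3: s = 2+3 = 5
n=1,i=4: s = 5+4 = 9
n=1,i=5: s = 9+5 = 14
n=2,i=2: s = 14+4 = 18
n=2,i=3: s = 18+6 = 24
n=2,i=4: s = 24+8 = 32
n=2,i=5: s = 32+10 = 42
n=3,i=2: s = 42+6 = 48
n=3,i=3: s = 48+9 = 57
n=3,i=4: s = 57+12 = 69
n=3,i=5: s = 69+15 = 84
n=4,i=2: s = 84+8 = 92
n=4,i=3: s = 92+12 = 104
n=4,i=4: s = 104+16 = 120
n=4,i=5: s = 120+20 = 140

140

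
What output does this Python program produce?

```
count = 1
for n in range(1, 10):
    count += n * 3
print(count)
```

n=1: count = 1+1*3 = 4
n=2: count = 4+2*3 = 10
n=3: count = 10+3*3 = 19
n=4: count = 19+4*3 = 31
n=5: count = 31+5*3 = 46
n=6: count = 46+6*3 = 64
n=7: count = 64+7*3 = 85
n=8: count = 85+8*3 = 109
n=9: count = 109+9*3 = 136

136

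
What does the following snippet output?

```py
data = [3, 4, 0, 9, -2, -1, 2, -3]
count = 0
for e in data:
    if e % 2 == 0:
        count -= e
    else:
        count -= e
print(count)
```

e=3: not even, count = 0-3 = -3
e=4: even, count = (-3)-4 = -7
e=0: even, count = (-7)-0 = -7
e=9: not even, count = (-7)-9 = -16
e=-2: even, count = (-16)-(-2) = -14
e=-1: not even, count = (-14)-(-1) = -13
e=2: even, count = (-13)-2 = -15
e=-3: not even, count = (-15)-(-3) = -12

-12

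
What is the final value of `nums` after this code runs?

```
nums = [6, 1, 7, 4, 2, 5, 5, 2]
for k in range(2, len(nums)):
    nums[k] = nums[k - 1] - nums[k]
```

[6, 1, -6, -10, -12, -17, -22, -24]

k=2: nums[2] = 1-7 = -6 → [6, 1, -6, 4, 2, 5, 5, 2]
k=3: nums[3] = (-6)-4 = -10 → [6, 1, -6, -10, 2, 5, 5, 2]
k=4: nums[4] = (-10)-2 = -12 → [6, 1, -6, -10, -12, 5, 5, 2]
k=5: nums[5] = (-12)-5 = -17 → [6, 1, -6, -10, -12, -17, 5, 2]
k=6: nums[6] = (-17)-5 = -22 → [6, 1, -6, -10, -12, -17, -22, 2]
k=7: nums[7] = (-22)-2 = -24 → [6, 1, -6, -10, -12, -17, -22, -24]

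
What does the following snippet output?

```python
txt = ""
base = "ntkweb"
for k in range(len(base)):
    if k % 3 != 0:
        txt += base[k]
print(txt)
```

k=0: skip
k=1: add 't' → 't'
k=2: add 'k' → 'tk'
k=3: skip
k=4: add 'e' → 'tke'
k=5: add 'b' → 'tkeb'

tkeb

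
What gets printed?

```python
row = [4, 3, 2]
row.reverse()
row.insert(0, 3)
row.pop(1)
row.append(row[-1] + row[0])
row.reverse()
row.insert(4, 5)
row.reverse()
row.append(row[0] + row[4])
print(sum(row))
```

34

reverse → [2, 3, 4]
insert 3 at 0 → [3, 2, 3, 4]
pop(1) removes 2 → [3, 3, 4]
append row[-1]+row[0] = 4+3 = 7 → [3, 3, 4, 7]
reverse → [7, 4, 3, 3]
insert 5 at 4 → [7, 4, 3, 3, 5]
reverse → [5, 3, 3, 4, 7]
append row[0]+row[4] = 5+7 = 12 → [5, 3, 3, 4, 7, 12]
sum = 34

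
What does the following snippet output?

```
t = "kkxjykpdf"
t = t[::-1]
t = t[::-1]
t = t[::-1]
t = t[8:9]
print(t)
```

reverse → 'fdpkyjxkk'
reverse → 'kkxjykpdf'
reverse → 'fdpkyjxkk'
slice [8:9] → 'k'

k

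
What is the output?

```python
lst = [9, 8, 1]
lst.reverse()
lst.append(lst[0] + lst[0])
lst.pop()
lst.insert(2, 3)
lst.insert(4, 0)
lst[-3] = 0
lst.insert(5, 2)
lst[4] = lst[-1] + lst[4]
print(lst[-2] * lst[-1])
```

reverse → [1, 8, 9]
append lst[0]+lst[0] = 1+1 = 2 → [1, 8, 9, 2]
pop() removes 2 → [1, 8, 9]
insert 3 at 2 → [1, 8, 3, 9]
insert 0 at 4 → [1, 8, 3, 9, 0]
lst[-3] = 0 → [1, 8, 0, 9, 0]
insert 2 at 5 → [1, 8, 0, 9, 0, 2]
lst[4] = lst[-1]+lst[4] = 2+0 = 2 → [1, 8, 0, 9, 2, 2]
lst[-2]*lst[-1] = 2*2 = 4

4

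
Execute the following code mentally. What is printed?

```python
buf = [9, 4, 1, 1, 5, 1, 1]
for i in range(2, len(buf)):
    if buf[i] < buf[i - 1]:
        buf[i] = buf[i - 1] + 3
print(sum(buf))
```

78

i=2: 1<4, buf[2] = 4+3 = 7 → [9, 4, 7, 1, 5, 1, 1]
i=3: 1<7, buf[3] = 7+3 = 10 → [9, 4, 7, 10, 5, 1, 1]
i=4: 5<10, buf[4] = 10+3 = 13 → [9, 4, 7, 10, 13, 1, 1]
i=5: 1<13, buf[5] = 13+3 = 16 → [9, 4, 7, 10, 13, 16, 1]
i=6: 1<16, buf[6] = 16+3 = 19 → [9, 4, 7, 10, 13, 16, 19]
sum = 78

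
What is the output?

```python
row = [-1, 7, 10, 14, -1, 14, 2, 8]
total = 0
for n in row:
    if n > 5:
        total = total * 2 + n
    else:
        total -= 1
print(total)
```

246

n=-1: not >5, total = 0-1 = -1
n=7: >5, total = (-1)*2+7 = 5
n=10: >5, total = 5*2+10 = 20
n=14: >5, total = 20*2+14 = 54
n=-1: not >5, total = 54-1 = 53
n=14: >5, total = 53*2+14 = 120
n=2: not >5, total = 120-1 = 119
n=8: >5, total = 119*2+8 = 246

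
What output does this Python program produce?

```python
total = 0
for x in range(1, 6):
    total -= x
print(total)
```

-15

x=1: total = 0-1 = -1
x=2: total = (-1)-2 = -3
x=3: total = (-3)-3 = -6
x=4: total = (-6)-4 = -10
x=5: total = (-10)-5 = -15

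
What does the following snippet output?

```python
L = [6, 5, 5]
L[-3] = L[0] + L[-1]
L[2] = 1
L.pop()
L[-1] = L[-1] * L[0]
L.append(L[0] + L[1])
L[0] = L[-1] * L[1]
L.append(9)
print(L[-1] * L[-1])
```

L[-3] = L[0]+L[-1] = 6+5 = 11 → [11, 5, 5]
L[2] = 1 → [11, 5, 1]
pop() removes 1 → [11, 5]
L[-1] = L[-1]*L[0] = 5*11 = 55 → [11, 55]
append L[0]+L[1] = 11+55 = 66 → [11, 55, 66]
L[0] = L[-1]*L[1] = 66*55 = 3630 → [3630, 55, 66]
append 9 → [3630, 55, 66, 9]
L[-1]*L[-1] = 9*9 = 81

81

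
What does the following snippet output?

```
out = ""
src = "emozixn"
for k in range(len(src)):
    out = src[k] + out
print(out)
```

k=0: prepend 'e' → 'e'
k=1: prepend 'm' → 'me'
k=2: prepend 'o' → 'ome'
k=3: prepend 'z' → 'zome'
k=4: prepend 'i' → 'izome'
k=5: prepend 'x' → 'xizome'
k=6: prepend 'n' → 'nxizome'

nxizome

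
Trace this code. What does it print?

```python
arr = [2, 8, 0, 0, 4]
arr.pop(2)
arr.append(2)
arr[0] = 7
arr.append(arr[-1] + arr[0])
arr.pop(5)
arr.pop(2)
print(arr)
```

[7, 8, 4, 2]

pop(2) removes 0 → [2, 8, 0, 4]
append 2 → [2, 8, 0, 4, 2]
arr[0] = 7 → [7, 8, 0, 4, 2]
append arr[-1]+arr[0] = 2+7 = 9 → [7, 8, 0, 4, 2, 9]
pop(5) removes 9 → [7, 8, 0, 4, 2]
pop(2) removes 0 → [7, 8, 4, 2]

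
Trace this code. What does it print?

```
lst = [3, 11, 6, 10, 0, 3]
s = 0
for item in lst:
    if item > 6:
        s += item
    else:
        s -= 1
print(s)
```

17

item=3: not >6, s = 0-1 = -1
item=11: >6, s = (-1)+11 = 10
item=6: not >6, s = 10-1 = 9
item=10: >6, s = 9+10 = 19
item=0: not >6, s = 19-1 = 18
item=3: not >6, s = 18-1 = 17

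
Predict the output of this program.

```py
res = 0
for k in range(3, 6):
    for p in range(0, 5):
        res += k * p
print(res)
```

k=3,p=0: res = 0+0 = 0
k=3,p=1: res = 0+3 = 3
k=3,p=2: res = 3+6 = 9
k=3,p=3: res = 9+9 = 18
k=3,p=4: res = 18+12 = 30
k=4,p=0: res = 30+0 = 30
k=4,p=1: res = 30+4 = 34
k=4,p=2: res = 34+8 = 42
k=4,p=3: res = 42+12 = 54
k=4,p=4: res = 54+16 = 70
k=5,p=0: res = 70+0 = 70
k=5,p=1: res = 70+5 = 75
k=5,p=2: res = 75+10 = 85
k=5,p=3: res = 85+15 = 100
k=5,p=4: res = 100+20 = 120

120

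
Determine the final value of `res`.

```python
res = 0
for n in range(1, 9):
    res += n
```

36

n=1: res = 0+1 = 1
n=2: res = 1+2 = 3
n=3: res = 3+3 = 6
n=4: res = 6+4 = 10
n=5: res = 10+5 = 15
n=6: res = 15+6 = 21
n=7: res = 21+7 = 28
n=8: res = 28+8 = 36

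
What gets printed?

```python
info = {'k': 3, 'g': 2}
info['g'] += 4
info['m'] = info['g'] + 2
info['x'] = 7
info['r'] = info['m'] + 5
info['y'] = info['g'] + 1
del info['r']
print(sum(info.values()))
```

31

info['g'] = 2+4 = 6 → {'k': 3, 'g': 6}
info['m'] = info['g']+2 = 8 → {'k': 3, 'g': 6, 'm': 8}
info['x'] = 7 → {'k': 3, 'g': 6, 'm': 8, 'x': 7}
info['r'] = info['m']+5 = 13 → {'k': 3, 'g': 6, 'm': 8, 'x': 7, 'r': 13}
info['y'] = info['g']+1 = 7 → {'k': 3, 'g': 6, 'm': 8, 'x': 7, 'r': 13, 'y': 7}
del 'r' → {'k': 3, 'g': 6, 'm': 8, 'x': 7, 'y': 7}
sum of values = 31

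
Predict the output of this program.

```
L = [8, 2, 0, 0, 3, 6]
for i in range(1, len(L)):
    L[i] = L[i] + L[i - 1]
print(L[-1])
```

i=1: L[1] = 2+8 = 10 → [8, 10, 0, 0, 3, 6]
i=2: L[2] = 0+10 = 10 → [8, 10, 10, 0, 3, 6]
i=3: L[3] = 0+10 = 10 → [8, 10, 10, 10, 3, 6]
i=4: L[4] = 3+10 = 13 → [8, 10, 10, 10, 13, 6]
i=5: L[5] = 6+13 = 19 → [8, 10, 10, 10, 13, 19]

19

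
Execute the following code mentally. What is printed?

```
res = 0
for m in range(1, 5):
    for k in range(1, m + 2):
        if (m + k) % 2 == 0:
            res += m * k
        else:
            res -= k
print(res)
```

m=1,k=1: even sum, res = 0+1 = 1
m=1,k=2: odd sum, res = 1-2 = -1
m=2,k=1: odd sum, res = (-1)-1 = -2
m=2,k=2: even sum, res = (-2)+4 = 2
m=2,k=3: odd sum, res = 2-3 = -1
m=3,k=1: even sum, res = (-1)+3 = 2
m=3,k=2: odd sum, res = 2-2 = 0
m=3,k=3: even sum, res = 0+9 = 9
m=3,k=4: odd sum, res = 9-4 = 5
m=4,k=1: odd sum, res = 5-1 = 4
m=4,k=2: even sum, res = 4+8 = 12
m=4,k=3: odd sum, res = 12-3 = 9
m=4,k=4: even sum, res = 9+16 = 25
m=4,k=5: odd sum, res = 25-5 = 20

20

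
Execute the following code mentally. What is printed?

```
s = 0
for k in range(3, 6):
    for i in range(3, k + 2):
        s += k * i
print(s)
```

159

k=3,i=3: s = 0+9 = 9
k=3,i=4: s = 9+12 = 21
k=4,i=3: s = 21+12 = 33
k=4,i=4: s = 33+16 = 49
k=4,i=5: s = 49+20 = 69
k=5,i=3: s = 69+15 = 84
k=5,i=4: s = 84+20 = 104
k=5,i=5: s = 104+25 = 129
k=5,i=6: s = 129+30 = 159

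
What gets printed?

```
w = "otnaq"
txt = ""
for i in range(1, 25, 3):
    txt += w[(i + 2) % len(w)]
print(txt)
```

i=1: add w[3]='a' → 'a'
i=4: add w[1]='t' → 'at'
i=7: add w[4]='q' → 'atq'
i=10: add w[2]='n' → 'atqn'
i=13: add w[0]='o' → 'atqno'
i=16: add w[3]='a' → 'atqnoa'
i=19: add w[1]='t' → 'atqnoat'
i=22: add w[4]='q' → 'atqnoatq'

atqnoatq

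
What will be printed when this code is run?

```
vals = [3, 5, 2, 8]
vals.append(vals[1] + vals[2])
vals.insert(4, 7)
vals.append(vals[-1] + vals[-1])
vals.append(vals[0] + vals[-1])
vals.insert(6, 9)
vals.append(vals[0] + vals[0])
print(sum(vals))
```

78

append vals[1]+vals[2] = 5+2 = 7 → [3, 5, 2, 8, 7]
insert 7 at 4 → [3, 5, 2, 8, 7, 7]
append vals[-1]+vals[-1] = 7+7 = 14 → [3, 5, 2, 8, 7, 7, 14]
append vals[0]+vals[-1] = 3+14 = 17 → [3, 5, 2, 8, 7, 7, 14, 17]
insert 9 at 6 → [3, 5, 2, 8, 7, 7, 9, 14, 17]
append vals[0]+vals[0] = 3+3 = 6 → [3, 5, 2, 8, 7, 7, 9, 14, 17, 6]
sum = 78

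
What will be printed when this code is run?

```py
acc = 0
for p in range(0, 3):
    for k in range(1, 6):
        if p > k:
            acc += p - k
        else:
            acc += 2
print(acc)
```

p=0,k=1: not 0>1, acc = 0+2 = 2
p=0,k=2: not 0>2, acc = 2+2 = 4
p=0,k=3: not 0>3, acc = 4+2 = 6
p=0,k=4: not 0>4, acc = 6+2 = 8
p=0,k=5: not 0>5, acc = 8+2 = 10
p=1,k=1: not 1>1, acc = 10+2 = 12
p=1,k=2: not 1>2, acc = 12+2 = 14
p=1,k=3: not 1>3, acc = 14+2 = 16
p=1,k=4: not 1>4, acc = 16+2 = 18
p=1,k=5: not 1>5, acc = 18+2 = 20
p=2,k=1: 2>1, acc = 20+1 = 21
p=2,k=2: not 2>2, acc = 21+2 = 23
p=2,k=3: not 2>3, acc = 23+2 = 25
p=2,k=4: not 2>4, acc = 25+2 = 27
p=2,k=5: not 2>5, acc = 27+2 = 29

29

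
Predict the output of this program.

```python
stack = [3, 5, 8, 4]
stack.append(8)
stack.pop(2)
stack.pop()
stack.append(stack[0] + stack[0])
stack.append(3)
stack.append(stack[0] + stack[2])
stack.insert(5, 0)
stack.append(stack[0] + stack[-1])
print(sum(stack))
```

append 8 → [3, 5, 8, 4, 8]
pop(2) removes 8 → [3, 5, 4, 8]
pop() removes 8 → [3, 5, 4]
append stack[0]+stack[0] = 3+3 = 6 → [3, 5, 4, 6]
append 3 → [3, 5, 4, 6, 3]
append stack[0]+stack[2] = 3+4 = 7 → [3, 5, 4, 6, 3, 7]
insert 0 at 5 → [3, 5, 4, 6, 3, 0, 7]
append stack[0]+stack[-1] = 3+7 = 10 → [3, 5, 4, 6, 3, 0, 7, 10]
sum = 38

38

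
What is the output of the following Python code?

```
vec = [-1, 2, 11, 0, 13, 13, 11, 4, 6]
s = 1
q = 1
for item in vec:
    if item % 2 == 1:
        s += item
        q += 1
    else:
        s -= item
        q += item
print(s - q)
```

item=-1: odd, s = 1+(-1) = 0; q=2
item=2: not odd, s = 0-2 = -2; q=4
item=11: odd, s = (-2)+11 = 9; q=5
item=0: not odd, s = 9-0 = 9; q=5
item=13: odd, s = 9+13 = 22; q=6
item=13: odd, s = 22+13 = 35; q=7
item=11: odd, s = 35+11 = 46; q=8
item=4: not odd, s = 46-4 = 42; q=12
item=6: not odd, s = 42-6 = 36; q=18
s-q = 36-18 = 18

18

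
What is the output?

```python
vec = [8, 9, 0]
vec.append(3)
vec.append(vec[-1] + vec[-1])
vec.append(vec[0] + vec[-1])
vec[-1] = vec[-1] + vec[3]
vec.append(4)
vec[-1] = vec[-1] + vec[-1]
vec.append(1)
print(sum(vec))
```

append 3 → [8, 9, 0, 3]
append vec[-1]+vec[-1] = 3+3 = 6 → [8, 9, 0, 3, 6]
append vec[0]+vec[-1] = 8+6 = 14 → [8, 9, 0, 3, 6, 14]
vec[-1] = vec[-1]+vec[3] = 14+3 = 17 → [8, 9, 0, 3, 6, 17]
append 4 → [8, 9, 0, 3, 6, 17, 4]
vec[-1] = vec[-1]+vec[-1] = 4+4 = 8 → [8, 9, 0, 3, 6, 17, 8]
append 1 → [8, 9, 0, 3, 6, 17, 8, 1]
sum = 52

52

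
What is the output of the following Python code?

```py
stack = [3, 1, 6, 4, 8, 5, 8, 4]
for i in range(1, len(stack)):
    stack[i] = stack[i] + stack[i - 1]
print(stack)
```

i=1: stack[1] = 1+3 = 4 → [3, 4, 6, 4, 8, 5, 8, 4]
i=2: stack[2] = 6+4 = 10 → [3, 4, 10, 4, 8, 5, 8, 4]
i=3: stack[3] = 4+10 = 14 → [3, 4, 10, 14, 8, 5, 8, 4]
i=4: stack[4] = 8+14 = 22 → [3, 4, 10, 14, 22, 5, 8, 4]
i=5: stack[5] = 5+22 = 27 → [3, 4, 10, 14, 22, 27, 8, 4]
i=6: stack[6] = 8+27 = 35 → [3, 4, 10, 14, 22, 27, 35, 4]
i=7: stack[7] = 4+35 = 39 → [3, 4, 10, 14, 22, 27, 35, 39]

[3, 4, 10, 14, 22, 27, 35, 39]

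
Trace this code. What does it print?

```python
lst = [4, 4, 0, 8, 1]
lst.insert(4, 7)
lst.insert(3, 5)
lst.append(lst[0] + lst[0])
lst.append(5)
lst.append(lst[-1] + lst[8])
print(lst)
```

insert 7 at 4 → [4, 4, 0, 8, 7, 1]
insert 5 at 3 → [4, 4, 0, 5, 8, 7, 1]
append lst[0]+lst[0] = 4+4 = 8 → [4, 4, 0, 5, 8, 7, 1, 8]
append 5 → [4, 4, 0, 5, 8, 7, 1, 8, 5]
append lst[-1]+lst[8] = 5+5 = 10 → [4, 4, 0, 5, 8, 7, 1, 8, 5, 10]

[4, 4, 0, 5, 8, 7, 1, 8, 5, 10]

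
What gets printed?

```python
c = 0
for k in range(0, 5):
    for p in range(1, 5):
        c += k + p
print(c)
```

k=0,p=1: c = 0+1 = 1
k=0,p=2: c = 1+2 = 3
k=0,p=3: c = 3+3 = 6
k=0,p=4: c = 6+4 = 10
k=1,p=1: c = 10+2 = 12
k=1,p=2: c = 12+3 = 15
k=1,p=3: c = 15+4 = 19
k=1,p=4: c = 19+5 = 24
k=2,p=1: c = 24+3 = 27
k=2,p=2: c = 27+4 = 31
k=2,p=3: c = 31+5 = 36
k=2,p=4: c = 36+6 = 42
k=3,p=1: c = 42+4 = 46
k=3,p=2: c = 46+5 = 51
k=3,p=3: c = 51+6 = 57
k=3,p=4: c = 57+7 = 64
k=4,p=1: c = 64+5 = 69
k=4,p=2: c = 69+6 = 75
k=4,p=3: c = 75+7 = 82
k=4,p=4: c = 82+8 = 90

90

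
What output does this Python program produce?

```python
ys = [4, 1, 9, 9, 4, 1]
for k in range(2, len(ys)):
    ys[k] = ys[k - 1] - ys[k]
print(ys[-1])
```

k=2: ys[2] = 1-9 = -8 → [4, 1, -8, 9, 4, 1]
k=3: ys[3] = (-8)-9 = -17 → [4, 1, -8, -17, 4, 1]
k=4: ys[4] = (-17)-4 = -21 → [4, 1, -8, -17, -21, 1]
k=5: ys[5] = (-21)-1 = -22 → [4, 1, -8, -17, -21, -22]

-22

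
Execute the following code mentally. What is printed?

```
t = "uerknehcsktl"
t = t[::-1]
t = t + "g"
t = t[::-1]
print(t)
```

reverse → 'ltkschenkreu'
+ 'g' → 'ltkschenkreug'
reverse → 'guerknehcsktl'

guerknehcsktl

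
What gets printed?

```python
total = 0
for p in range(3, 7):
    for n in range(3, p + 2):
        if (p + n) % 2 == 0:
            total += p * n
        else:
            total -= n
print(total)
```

88

p=3,n=3: even sum, total = 0+9 = 9
p=3,n=4: odd sum, total = 9-4 = 5
p=4,n=3: odd sum, total = 5-3 = 2
p=4,n=4: even sum, total = 2+16 = 18
p=4,n=5: odd sum, total = 18-5 = 13
p=5,n=3: even sum, total = 13+15 = 28
p=5,n=4: odd sum, total = 28-4 = 24
p=5,n=5: even sum, total = 24+25 = 49
p=5,n=6: odd sum, total = 49-6 = 43
p=6,n=3: odd sum, total = 43-3 = 40
p=6,n=4: even sum, total = 40+24 = 64
p=6,n=5: odd sum, total = 64-5 = 59
p=6,n=6: even sum, total = 59+36 = 95
p=6,n=7: odd sum, total = 95-7 = 88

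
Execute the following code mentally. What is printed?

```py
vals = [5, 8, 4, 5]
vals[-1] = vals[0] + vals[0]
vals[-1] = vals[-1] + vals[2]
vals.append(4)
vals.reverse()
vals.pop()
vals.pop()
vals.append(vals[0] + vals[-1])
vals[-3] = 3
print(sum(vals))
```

19

vals[-1] = vals[0]+vals[0] = 5+5 = 10 → [5, 8, 4, 10]
vals[-1] = vals[-1]+vals[2] = 10+4 = 14 → [5, 8, 4, 14]
append 4 → [5, 8, 4, 14, 4]
reverse → [4, 14, 4, 8, 5]
pop() removes 5 → [4, 14, 4, 8]
pop() removes 8 → [4, 14, 4]
append vals[0]+vals[-1] = 4+4 = 8 → [4, 14, 4, 8]
vals[-3] = 3 → [4, 3, 4, 8]
sum = 19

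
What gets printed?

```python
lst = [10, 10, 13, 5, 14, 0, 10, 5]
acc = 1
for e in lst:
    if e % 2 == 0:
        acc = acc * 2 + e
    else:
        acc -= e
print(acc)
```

e=10: even, acc = 1*2+10 = 12
e=10: even, acc = 12*2+10 = 34
e=13: not even, acc = 34-13 = 21
e=5: not even, acc = 21-5 = 16
e=14: even, acc = 16*2+14 = 46
e=0: even, acc = 46*2+0 = 92
e=10: even, acc = 92*2+10 = 194
e=5: not even, acc = 194-5 = 189

189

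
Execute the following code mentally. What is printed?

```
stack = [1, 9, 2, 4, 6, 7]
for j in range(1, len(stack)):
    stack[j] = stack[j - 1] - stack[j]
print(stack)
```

[1, -8, -10, -14, -20, -27]

j=1: stack[1] = 1-9 = -8 → [1, -8, 2, 4, 6, 7]
j=2: stack[2] = (-8)-2 = -10 → [1, -8, -10, 4, 6, 7]
j=3: stack[3] = (-10)-4 = -14 → [1, -8, -10, -14, 6, 7]
j=4: stack[4] = (-14)-6 = -20 → [1, -8, -10, -14, -20, 7]
j=5: stack[5] = (-20)-7 = -27 → [1, -8, -10, -14, -20, -27]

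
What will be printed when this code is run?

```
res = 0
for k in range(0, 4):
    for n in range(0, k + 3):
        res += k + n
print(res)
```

66

k=0,n=0: res = 0+0 = 0
k=0,n=1: res = 0+1 = 1
k=0,n=2: res = 1+2 = 3
k=1,n=0: res = 3+1 = 4
k=1,n=1: res = 4+2 = 6
k=1,n=2: res = 6+3 = 9
k=1,n=3: res = 9+4 = 13
k=2,n=0: res = 13+2 = 15
k=2,n=1: res = 15+3 = 18
k=2,n=2: res = 18+4 = 22
k=2,n=3: res = 22+5 = 27
k=2,n=4: res = 27+6 = 33
k=3,n=0: res = 33+3 = 36
k=3,n=1: res = 36+4 = 40
k=3,n=2: res = 40+5 = 45
k=3,n=3: res = 45+6 = 51
k=3,n=4: res = 51+7 = 58
k=3,n=5: res = 58+8 = 66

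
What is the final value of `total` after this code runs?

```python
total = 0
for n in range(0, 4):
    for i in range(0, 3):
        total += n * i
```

18

n=0,i=0: total = 0+0 = 0
n=0,i=1: total = 0+0 = 0
n=0,i=2: total = 0+0 = 0
n=1,i=0: total = 0+0 = 0
n=1,i=1: total = 0+1 = 1
n=1,i=2: total = 1+2 = 3
n=2,i=0: total = 3+0 = 3
n=2,i=1: total = 3+2 = 5
n=2,i=2: total = 5+4 = 9
n=3,i=0: total = 9+0 = 9
n=3,i=1: total = 9+3 = 12
n=3,i=2: total = 12+6 = 18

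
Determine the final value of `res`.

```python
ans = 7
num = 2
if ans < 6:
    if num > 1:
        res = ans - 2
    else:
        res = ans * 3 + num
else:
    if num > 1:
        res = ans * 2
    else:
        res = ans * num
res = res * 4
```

ans=7, num=2
ans < 6 is False; num > 1 is True
→ res = ans * 2 = 14
res = 14*4 = 56

56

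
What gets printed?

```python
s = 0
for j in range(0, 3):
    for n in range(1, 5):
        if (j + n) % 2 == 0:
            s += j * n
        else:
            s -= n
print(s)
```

2

j=0,n=1: odd sum, s = 0-1 = -1
j=0,n=2: even sum, s = (-1)+0 = -1
j=0,n=3: odd sum, s = (-1)-3 = -4
j=0,n=4: even sum, s = (-4)+0 = -4
j=1,n=1: even sum, s = (-4)+1 = -3
j=1,n=2: odd sum, s = (-3)-2 = -5
j=1,n=3: even sum, s = (-5)+3 = -2
j=1,n=4: odd sum, s = (-2)-4 = -6
j=2,n=1: odd sum, s = (-6)-1 = -7
j=2,n=2: even sum, s = (-7)+4 = -3
j=2,n=3: odd sum, s = (-3)-3 = -6
j=2,n=4: even sum, s = (-6)+8 = 2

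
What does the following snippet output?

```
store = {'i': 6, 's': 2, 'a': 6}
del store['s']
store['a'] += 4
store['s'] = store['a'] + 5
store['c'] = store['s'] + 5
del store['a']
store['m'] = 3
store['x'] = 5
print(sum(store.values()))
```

49

del 's' → {'i': 6, 'a': 6}
store['a'] = 6+4 = 10 → {'i': 6, 'a': 10}
store['s'] = store['a']+5 = 15 → {'i': 6, 'a': 10, 's': 15}
store['c'] = store['s']+5 = 20 → {'i': 6, 'a': 10, 's': 15, 'c': 20}
del 'a' → {'i': 6, 's': 15, 'c': 20}
store['m'] = 3 → {'i': 6, 's': 15, 'c': 20, 'm': 3}
store['x'] = 5 → {'i': 6, 's': 15, 'c': 20, 'm': 3, 'x': 5}
sum of values = 49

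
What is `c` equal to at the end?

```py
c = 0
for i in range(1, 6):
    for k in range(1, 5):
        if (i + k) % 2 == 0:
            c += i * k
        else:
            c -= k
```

i=1,k=1: even sum, c = 0+1 = 1
i=1,k=2: odd sum, c = 1-2 = -1
i=1,k=3: even sum, c = (-1)+3 = 2
i=1,k=4: odd sum, c = 2-4 = -2
i=2,k=1: odd sum, c = (-2)-1 = -3
i=2,k=2: even sum, c = (-3)+4 = 1
i=2,k=3: odd sum, c = 1-3 = -2
i=2,k=4: even sum, c = (-2)+8 = 6
i=3,k=1: even sum, c = 6+3 = 9
i=3,k=2: odd sum, c = 9-2 = 7
i=3,k=3: even sum, c = 7+9 = 16
i=3,k=4: odd sum, c = 16-4 = 12
i=4,k=1: odd sum, c = 12-1 = 11
i=4,k=2: even sum, c = 11+8 = 19
i=4,k=3: odd sum, c = 19-3 = 16
i=4,k=4: even sum, c = 16+16 = 32
i=5,k=1: even sum, c = 32+5 = 37
i=5,k=2: odd sum, c = 37-2 = 35
i=5,k=3: even sum, c = 35+15 = 50
i=5,k=4: odd sum, c = 50-4 = 46

46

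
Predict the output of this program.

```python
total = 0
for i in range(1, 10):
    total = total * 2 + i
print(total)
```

i=1: total = 0*2+1 = 1
i=2: total = 1*2+2 = 4
i=3: total = 4*2+3 = 11
i=4: total = 11*2+4 = 26
i=5: total = 26*2+5 = 57
i=6: total = 57*2+6 = 120
i=7: total = 120*2+7 = 247
i=8: total = 247*2+8 = 502
i=9: total = 502*2+9 = 1013

1013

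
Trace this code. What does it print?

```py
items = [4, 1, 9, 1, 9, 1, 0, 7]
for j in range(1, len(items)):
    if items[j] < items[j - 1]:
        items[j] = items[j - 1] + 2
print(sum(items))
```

j=1: 1<4, items[1] = 4+2 = 6 → [4, 6, 9, 1, 9, 1, 0, 7]
j=2: 9>=6, unchanged → [4, 6, 9, 1, 9, 1, 0, 7]
j=3: 1<9, items[3] = 9+2 = 11 → [4, 6, 9, 11, 9, 1, 0, 7]
j=4: 9<11, items[4] = 11+2 = 13 → [4, 6, 9, 11, 13, 1, 0, 7]
j=5: 1<13, items[5] = 13+2 = 15 → [4, 6, 9, 11, 13, 15, 0, 7]
j=6: 0<15, items[6] = 15+2 = 17 → [4, 6, 9, 11, 13, 15, 17, 7]
j=7: 7<17, items[7] = 17+2 = 19 → [4, 6, 9, 11, 13, 15, 17, 19]
sum = 94

94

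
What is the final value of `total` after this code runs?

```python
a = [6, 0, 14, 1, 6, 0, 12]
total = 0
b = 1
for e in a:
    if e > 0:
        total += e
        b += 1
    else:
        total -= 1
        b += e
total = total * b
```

e=6: >0, total = 0+6 = 6; b=2
e=0: not >0, total = 6-1 = 5; b=2
e=14: >0, total = 5+14 = 19; b=3
e=1: >0, total = 19+1 = 20; b=4
e=6: >0, total = 20+6 = 26; b=5
e=0: not >0, total = 26-1 = 25; b=5
e=12: >0, total = 25+12 = 37; b=6
total*b = 37*6 = 222

222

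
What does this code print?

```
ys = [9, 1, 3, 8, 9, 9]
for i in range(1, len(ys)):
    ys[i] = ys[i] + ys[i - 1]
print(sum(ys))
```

122

i=1: ys[1] = 1+9 = 10 → [9, 10, 3, 8, 9, 9]
i=2: ys[2] = 3+10 = 13 → [9, 10, 13, 8, 9, 9]
i=3: ys[3] = 8+13 = 21 → [9, 10, 13, 21, 9, 9]
i=4: ys[4] = 9+21 = 30 → [9, 10, 13, 21, 30, 9]
i=5: ys[5] = 9+30 = 39 → [9, 10, 13, 21, 30, 39]
sum = 122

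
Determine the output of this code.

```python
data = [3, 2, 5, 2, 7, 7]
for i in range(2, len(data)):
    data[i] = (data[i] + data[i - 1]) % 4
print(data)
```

[3, 2, 3, 1, 0, 3]

i=2: data[2] = (5+2)%4 = 3 → [3, 2, 3, 2, 7, 7]
i=3: data[3] = (2+3)%4 = 1 → [3, 2, 3, 1, 7, 7]
i=4: data[4] = (7+1)%4 = 0 → [3, 2, 3, 1, 0, 7]
i=5: data[5] = (7+0)%4 = 3 → [3, 2, 3, 1, 0, 3]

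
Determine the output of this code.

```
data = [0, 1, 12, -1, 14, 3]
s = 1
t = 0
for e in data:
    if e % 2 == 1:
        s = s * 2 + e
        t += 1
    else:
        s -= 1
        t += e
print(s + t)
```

e=0: not odd, s = 1-1 = 0; t=0
e=1: odd, s = 0*2+1 = 1; t=1
e=12: not odd, s = 1-1 = 0; t=13
e=-1: odd, s = 0*2+(-1) = -1; t=14
e=14: not odd, s = (-1)-1 = -2; t=28
e=3: odd, s = (-2)*2+3 = -1; t=29
s+t = (-1)+29 = 28

28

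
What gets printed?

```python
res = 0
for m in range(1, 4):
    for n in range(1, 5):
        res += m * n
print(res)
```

60

m=1,n=1: res = 0+1 = 1
m=1,n=2: res = 1+2 = 3
m=1,n=3: res = 3+3 = 6
m=1,n=4: res = 6+4 = 10
m=2,n=1: res = 10+2 = 12
m=2,n=2: res = 12+4 = 16
m=2,n=3: res = 16+6 = 22
m=2,n=4: res = 22+8 = 30
m=3,n=1: res = 30+3 = 33
m=3,n=2: res = 33+6 = 39
m=3,n=3: res = 39+9 = 48
m=3,n=4: res = 48+12 = 60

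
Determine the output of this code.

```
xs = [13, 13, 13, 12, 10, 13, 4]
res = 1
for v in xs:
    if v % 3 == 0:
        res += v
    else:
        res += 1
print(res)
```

19

v=13: not %3==0, res = 1+1 = 2
v=13: not %3==0, res = 2+1 = 3
v=13: not %3==0, res = 3+1 = 4
v=12: %3==0, res = 4+12 = 16
v=10: not %3==0, res = 16+1 = 17
v=13: not %3==0, res = 17+1 = 18
v=4: not %3==0, res = 18+1 = 19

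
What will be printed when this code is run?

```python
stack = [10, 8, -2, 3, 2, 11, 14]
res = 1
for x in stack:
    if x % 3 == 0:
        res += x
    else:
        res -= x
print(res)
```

x=10: not %3==0, res = 1-10 = -9
x=8: not %3==0, res = (-9)-8 = -17
x=-2: not %3==0, res = (-17)-(-2) = -15
x=3: %3==0, res = (-15)+3 = -12
x=2: not %3==0, res = (-12)-2 = -14
x=11: not %3==0, res = (-14)-11 = -25
x=14: not %3==0, res = (-25)-14 = -39

-39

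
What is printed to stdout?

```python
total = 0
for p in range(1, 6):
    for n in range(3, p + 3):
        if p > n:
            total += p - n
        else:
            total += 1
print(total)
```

p=1,n=3: not 1>3, total = 0+1 = 1
p=2,n=3: not 2>3, total = 1+1 = 2
p=2,n=4: not 2>4, total = 2+1 = 3
p=3,n=3: not 3>3, total = 3+1 = 4
p=3,n=4: not 3>4, total = 4+1 = 5
p=3,n=5: not 3>5, total = 5+1 = 6
p=4,n=3: 4>3, total = 6+1 = 7
p=4,n=4: not 4>4, total = 7+1 = 8
p=4,n=5: not 4>5, total = 8+1 = 9
p=4,n=6: not 4>6, total = 9+1 = 10
p=5,n=3: 5>3, total = 10+2 = 12
p=5,n=4: 5>4, total = 12+1 = 13
p=5,n=5: not 5>5, total = 13+1 = 14
p=5,n=6: not 5>6, total = 14+1 = 15
p=5,n=7: not 5>7, total = 15+1 = 16

16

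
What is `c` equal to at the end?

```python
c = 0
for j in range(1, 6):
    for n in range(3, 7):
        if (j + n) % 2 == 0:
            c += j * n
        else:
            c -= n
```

86

j=1,n=3: even sum, c = 0+3 = 3
j=1,n=4: odd sum, c = 3-4 = -1
j=1,n=5: even sum, c = (-1)+5 = 4
j=1,n=6: odd sum, c = 4-6 = -2
j=2,n=3: odd sum, c = (-2)-3 = -5
j=2,n=4: even sum, c = (-5)+8 = 3
j=2,n=5: odd sum, c = 3-5 = -2
j=2,n=6: even sum, c = (-2)+12 = 10
j=3,n=3: even sum, c = 10+9 = 19
j=3,n=4: odd sum, c = 19-4 = 15
j=3,n=5: even sum, c = 15+15 = 30
j=3,n=6: odd sum, c = 30-6 = 24
j=4,n=3: odd sum, c = 24-3 = 21
j=4,n=4: even sum, c = 21+16 = 37
j=4,n=5: odd sum, c = 37-5 = 32
j=4,n=6: even sum, c = 32+24 = 56
j=5,n=3: even sum, c = 56+15 = 71
j=5,n=4: odd sum, c = 71-4 = 67
j=5,n=5: even sum, c = 67+25 = 92
j=5,n=6: odd sum, c = 92-6 = 86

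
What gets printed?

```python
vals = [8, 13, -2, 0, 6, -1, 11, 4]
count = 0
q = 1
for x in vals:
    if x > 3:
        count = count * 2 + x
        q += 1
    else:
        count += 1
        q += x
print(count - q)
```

x=8: >3, count = 0*2+8 = 8; q=2
x=13: >3, count = 8*2+13 = 29; q=3
x=-2: not >3, count = 29+1 = 30; q=1
x=0: not >3, count = 30+1 = 31; q=1
x=6: >3, count = 31*2+6 = 68; q=2
x=-1: not >3, count = 68+1 = 69; q=1
x=11: >3, count = 69*2+11 = 149; q=2
x=4: >3, count = 149*2+4 = 302; q=3
count-q = 302-3 = 299

299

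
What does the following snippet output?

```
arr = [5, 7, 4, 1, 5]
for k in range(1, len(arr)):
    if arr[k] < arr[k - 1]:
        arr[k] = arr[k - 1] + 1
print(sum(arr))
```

39

k=1: 7>=5, unchanged → [5, 7, 4, 1, 5]
k=2: 4<7, arr[2] = 7+1 = 8 → [5, 7, 8, 1, 5]
k=3: 1<8, arr[3] = 8+1 = 9 → [5, 7, 8, 9, 5]
k=4: 5<9, arr[4] = 9+1 = 10 → [5, 7, 8, 9, 10]
sum = 39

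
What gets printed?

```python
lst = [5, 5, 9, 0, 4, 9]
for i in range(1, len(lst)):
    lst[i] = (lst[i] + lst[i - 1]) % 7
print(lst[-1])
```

4

i=1: lst[1] = (5+5)%7 = 3 → [5, 3, 9, 0, 4, 9]
i=2: lst[2] = (9+3)%7 = 5 → [5, 3, 5, 0, 4, 9]
i=3: lst[3] = (0+5)%7 = 5 → [5, 3, 5, 5, 4, 9]
i=4: lst[4] = (4+5)%7 = 2 → [5, 3, 5, 5, 2, 9]
i=5: lst[5] = (9+2)%7 = 4 → [5, 3, 5, 5, 2, 4]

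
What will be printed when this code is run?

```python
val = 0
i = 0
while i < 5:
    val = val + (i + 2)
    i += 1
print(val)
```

20

i=0: val = 0+2 = 2
i=1: val = 2+3 = 5
i=2: val = 5+4 = 9
i=3: val = 9+5 = 14
i=4: val = 14+6 = 20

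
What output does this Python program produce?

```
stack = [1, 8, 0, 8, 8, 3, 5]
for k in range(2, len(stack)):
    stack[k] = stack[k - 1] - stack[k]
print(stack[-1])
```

k=2: stack[2] = 8-0 = 8 → [1, 8, 8, 8, 8, 3, 5]
k=3: stack[3] = 8-8 = 0 → [1, 8, 8, 0, 8, 3, 5]
k=4: stack[4] = 0-8 = -8 → [1, 8, 8, 0, -8, 3, 5]
k=5: stack[5] = (-8)-3 = -11 → [1, 8, 8, 0, -8, -11, 5]
k=6: stack[6] = (-11)-5 = -16 → [1, 8, 8, 0, -8, -11, -16]

-16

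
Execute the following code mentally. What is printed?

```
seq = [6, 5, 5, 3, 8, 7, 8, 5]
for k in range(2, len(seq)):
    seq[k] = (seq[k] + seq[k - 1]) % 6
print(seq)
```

[6, 5, 4, 1, 3, 4, 0, 5]

k=2: seq[2] = (5+5)%6 = 4 → [6, 5, 4, 3, 8, 7, 8, 5]
k=3: seq[3] = (3+4)%6 = 1 → [6, 5, 4, 1, 8, 7, 8, 5]
k=4: seq[4] = (8+1)%6 = 3 → [6, 5, 4, 1, 3, 7, 8, 5]
k=5: seq[5] = (7+3)%6 = 4 → [6, 5, 4, 1, 3, 4, 8, 5]
k=6: seq[6] = (8+4)%6 = 0 → [6, 5, 4, 1, 3, 4, 0, 5]
k=7: seq[7] = (5+0)%6 = 5 → [6, 5, 4, 1, 3, 4, 0, 5]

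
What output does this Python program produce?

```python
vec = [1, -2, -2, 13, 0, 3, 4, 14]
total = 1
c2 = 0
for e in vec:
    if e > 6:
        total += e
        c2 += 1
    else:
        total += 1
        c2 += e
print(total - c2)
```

e=1: not >6, total = 1+1 = 2; c2=1
e=-2: not >6, total = 2+1 = 3; c2=-1
e=-2: not >6, total = 3+1 = 4; c2=-3
e=13: >6, total = 4+13 = 17; c2=-2
e=0: not >6, total = 17+1 = 18; c2=-2
e=3: not >6, total = 18+1 = 19; c2=1
e=4: not >6, total = 19+1 = 20; c2=5
e=14: >6, total = 20+14 = 34; c2=6
total-c2 = 34-6 = 28

28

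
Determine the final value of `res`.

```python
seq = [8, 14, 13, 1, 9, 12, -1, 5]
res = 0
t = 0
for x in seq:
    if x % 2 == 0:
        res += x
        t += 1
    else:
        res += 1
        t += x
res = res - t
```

x=8: even, res = 0+8 = 8; t=1
x=14: even, res = 8+14 = 22; t=2
x=13: not even, res = 22+1 = 23; t=15
x=1: not even, res = 23+1 = 24; t=16
x=9: not even, res = 24+1 = 25; t=25
x=12: even, res = 25+12 = 37; t=26
x=-1: not even, res = 37+1 = 38; t=25
x=5: not even, res = 38+1 = 39; t=30
res-t = 39-30 = 9

9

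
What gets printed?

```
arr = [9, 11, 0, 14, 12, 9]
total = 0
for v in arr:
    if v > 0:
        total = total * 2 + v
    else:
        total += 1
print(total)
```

329

v=9: >0, total = 0*2+9 = 9
v=11: >0, total = 9*2+11 = 29
v=0: not >0, total = 29+1 = 30
v=14: >0, total = 30*2+14 = 74
v=12: >0, total = 74*2+12 = 160
v=9: >0, total = 160*2+9 = 329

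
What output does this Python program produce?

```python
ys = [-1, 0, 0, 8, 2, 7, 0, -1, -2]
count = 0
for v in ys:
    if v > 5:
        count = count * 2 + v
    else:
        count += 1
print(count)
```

v=-1: not >5, count = 0+1 = 1
v=0: not >5, count = 1+1 = 2
v=0: not >5, count = 2+1 = 3
v=8: >5, count = 3*2+8 = 14
v=2: not >5, count = 14+1 = 15
v=7: >5, count = 15*2+7 = 37
v=0: not >5, count = 37+1 = 38
v=-1: not >5, count = 38+1 = 39
v=-2: not >5, count = 39+1 = 40

40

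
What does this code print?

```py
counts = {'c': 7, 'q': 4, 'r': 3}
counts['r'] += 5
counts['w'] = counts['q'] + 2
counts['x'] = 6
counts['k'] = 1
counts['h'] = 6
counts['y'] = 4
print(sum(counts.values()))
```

42

counts['r'] = 3+5 = 8 → {'c': 7, 'q': 4, 'r': 8}
counts['w'] = counts['q']+2 = 6 → {'c': 7, 'q': 4, 'r': 8, 'w': 6}
counts['x'] = 6 → {'c': 7, 'q': 4, 'r': 8, 'w': 6, 'x': 6}
counts['k'] = 1 → {'c': 7, 'q': 4, 'r': 8, 'w': 6, 'x': 6, 'k': 1}
counts['h'] = 6 → {'c': 7, 'q': 4, 'r': 8, 'w': 6, 'x': 6, 'k': 1, 'h': 6}
counts['y'] = 4 → {'c': 7, 'q': 4, 'r': 8, 'w': 6, 'x': 6, 'k': 1, 'h': 6, 'y': 4}
sum of values = 42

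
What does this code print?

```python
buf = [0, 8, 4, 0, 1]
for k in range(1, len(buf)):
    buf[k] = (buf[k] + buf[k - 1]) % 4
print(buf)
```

[0, 0, 0, 0, 1]

k=1: buf[1] = (8+0)%4 = 0 → [0, 0, 4, 0, 1]
k=2: buf[2] = (4+0)%4 = 0 → [0, 0, 0, 0, 1]
k=3: buf[3] = (0+0)%4 = 0 → [0, 0, 0, 0, 1]
k=4: buf[4] = (1+0)%4 = 1 → [0, 0, 0, 0, 1]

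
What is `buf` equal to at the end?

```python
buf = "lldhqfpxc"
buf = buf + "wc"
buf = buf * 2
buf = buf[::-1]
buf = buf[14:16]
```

+ 'wc' → 'lldhqfpxcwc'
repeat ×2 → 'lldhqfpxcwclldhqfpxcwc'
reverse → 'cwcxpfqhdllcwcxpfqhdll'
slice [14:16] → 'xp'

'xp'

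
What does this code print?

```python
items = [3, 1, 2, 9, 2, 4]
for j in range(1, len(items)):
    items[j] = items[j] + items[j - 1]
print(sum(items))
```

66

j=1: items[1] = 1+3 = 4 → [3, 4, 2, 9, 2, 4]
j=2: items[2] = 2+4 = 6 → [3, 4, 6, 9, 2, 4]
j=3: items[3] = 9+6 = 15 → [3, 4, 6, 15, 2, 4]
j=4: items[4] = 2+15 = 17 → [3, 4, 6, 15, 17, 4]
j=5: items[5] = 4+17 = 21 → [3, 4, 6, 15, 17, 21]
sum = 66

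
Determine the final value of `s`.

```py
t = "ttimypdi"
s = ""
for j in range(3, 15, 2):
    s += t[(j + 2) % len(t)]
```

'pitmpi'

j=3: add t[5]='p' → 'p'
j=5: add t[7]='i' → 'pi'
j=7: add t[1]='t' → 'pit'
j=9: add t[3]='m' → 'pitm'
j=11: add t[5]='p' → 'pitmp'
j=13: add t[7]='i' → 'pitmpi'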